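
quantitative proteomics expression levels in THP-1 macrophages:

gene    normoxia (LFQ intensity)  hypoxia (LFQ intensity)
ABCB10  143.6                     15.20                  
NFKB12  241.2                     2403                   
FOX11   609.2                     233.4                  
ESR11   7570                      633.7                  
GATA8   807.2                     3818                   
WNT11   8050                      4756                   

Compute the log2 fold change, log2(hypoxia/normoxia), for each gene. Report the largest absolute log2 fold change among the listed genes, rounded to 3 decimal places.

3.578

log2(15.20/143.6) = -3.240  (ABCB10)
log2(2403/241.2) = 3.317  (NFKB12)
log2(233.4/609.2) = -1.384  (FOX11)
log2(633.7/7570) = -3.578  (ESR11)
log2(3818/807.2) = 2.242  (GATA8)
log2(4756/8050) = -0.759  (WNT11)
The largest magnitude belongs to ESR11.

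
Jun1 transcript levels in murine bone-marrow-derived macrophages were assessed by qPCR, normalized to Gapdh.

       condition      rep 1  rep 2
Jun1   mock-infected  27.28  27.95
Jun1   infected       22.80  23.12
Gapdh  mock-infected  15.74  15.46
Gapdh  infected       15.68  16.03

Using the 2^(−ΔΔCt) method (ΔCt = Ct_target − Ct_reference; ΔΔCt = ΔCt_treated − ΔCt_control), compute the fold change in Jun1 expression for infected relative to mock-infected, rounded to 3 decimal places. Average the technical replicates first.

30.065

Mean Ct: Jun1 mock-infected 27.615; Jun1 infected 22.960; Gapdh mock-infected 15.600; Gapdh infected 15.855
ΔCt(mock-infected) = 27.615 − 15.600 = 12.015
ΔCt(infected) = 22.960 − 15.855 = 7.105
ΔΔCt = 7.105 − 12.015 = -4.910
Fold change = 2^(−(-4.910)) = 2^4.910 = 30.0647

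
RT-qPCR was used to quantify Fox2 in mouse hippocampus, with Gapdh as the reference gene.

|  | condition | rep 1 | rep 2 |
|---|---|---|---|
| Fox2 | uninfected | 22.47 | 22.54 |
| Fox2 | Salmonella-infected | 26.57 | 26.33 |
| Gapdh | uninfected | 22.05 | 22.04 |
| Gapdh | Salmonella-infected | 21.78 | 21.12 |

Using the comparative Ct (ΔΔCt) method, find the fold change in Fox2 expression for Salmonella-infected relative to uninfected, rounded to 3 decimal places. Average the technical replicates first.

Mean Ct: Fox2 uninfected 22.505; Fox2 Salmonella-infected 26.450; Gapdh uninfected 22.045; Gapdh Salmonella-infected 21.450
ΔCt(uninfected) = 22.505 − 22.045 = 0.460
ΔCt(Salmonella-infected) = 26.450 − 21.450 = 5.000
ΔΔCt = 5.000 − 0.460 = 4.540
Fold change = 2^(−4.540) = 0.0430

0.043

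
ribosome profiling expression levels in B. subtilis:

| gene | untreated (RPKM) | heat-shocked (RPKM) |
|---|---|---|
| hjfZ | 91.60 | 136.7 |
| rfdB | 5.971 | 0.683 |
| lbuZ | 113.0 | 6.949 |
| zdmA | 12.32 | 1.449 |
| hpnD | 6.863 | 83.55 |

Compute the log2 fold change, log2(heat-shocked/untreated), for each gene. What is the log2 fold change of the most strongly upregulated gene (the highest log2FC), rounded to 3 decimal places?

3.606

log2(136.7/91.60) = 0.578  (hjfZ)
log2(0.683/5.971) = -3.128  (rfdB)
log2(6.949/113.0) = -4.023  (lbuZ)
log2(1.449/12.32) = -3.088  (zdmA)
log2(83.55/6.863) = 3.606  (hpnD)
hpnD is most strongly upregulated.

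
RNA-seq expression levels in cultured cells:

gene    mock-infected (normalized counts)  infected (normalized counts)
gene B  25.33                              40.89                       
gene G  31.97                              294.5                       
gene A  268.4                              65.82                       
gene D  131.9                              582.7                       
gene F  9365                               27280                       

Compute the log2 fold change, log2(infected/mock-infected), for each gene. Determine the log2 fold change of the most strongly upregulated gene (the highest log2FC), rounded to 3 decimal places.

log2(40.89/25.33) = 0.691  (gene B)
log2(294.5/31.97) = 3.203  (gene G)
log2(65.82/268.4) = -2.028  (gene A)
log2(582.7/131.9) = 2.143  (gene D)
log2(27280/9365) = 1.542  (gene F)
gene G is most strongly upregulated.

3.203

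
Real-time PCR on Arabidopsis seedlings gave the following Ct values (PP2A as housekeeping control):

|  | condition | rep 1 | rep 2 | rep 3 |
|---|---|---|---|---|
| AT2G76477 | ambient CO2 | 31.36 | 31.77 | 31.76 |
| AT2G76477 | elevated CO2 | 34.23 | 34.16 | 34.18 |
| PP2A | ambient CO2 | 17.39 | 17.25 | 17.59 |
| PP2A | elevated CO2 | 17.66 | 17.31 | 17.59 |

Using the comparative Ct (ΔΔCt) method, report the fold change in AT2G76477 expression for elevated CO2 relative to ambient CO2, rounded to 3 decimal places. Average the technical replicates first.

0.183

Mean Ct: AT2G76477 ambient CO2 31.630; AT2G76477 elevated CO2 34.190; PP2A ambient CO2 17.410; PP2A elevated CO2 17.520
ΔCt(ambient CO2) = 31.630 − 17.410 = 14.220
ΔCt(elevated CO2) = 34.190 − 17.520 = 16.670
ΔΔCt = 16.670 − 14.220 = 2.450
Fold change = 2^(−2.450) = 0.1830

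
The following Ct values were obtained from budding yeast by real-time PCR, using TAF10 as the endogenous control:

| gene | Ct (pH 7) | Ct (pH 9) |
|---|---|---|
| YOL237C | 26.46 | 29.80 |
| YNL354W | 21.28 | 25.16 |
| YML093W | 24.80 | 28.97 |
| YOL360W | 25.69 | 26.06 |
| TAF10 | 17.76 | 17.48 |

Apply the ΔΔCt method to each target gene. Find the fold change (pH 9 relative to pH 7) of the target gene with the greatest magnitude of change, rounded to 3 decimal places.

YOL237C: ΔΔCt = (29.80−17.48) − (26.46−17.76) = 12.32 − 8.70 = 3.62; fold change = 2^-3.62 = 0.081
YNL354W: ΔΔCt = (25.16−17.48) − (21.28−17.76) = 7.68 − 3.52 = 4.16; fold change = 2^-4.16 = 0.056
YML093W: ΔΔCt = (28.97−17.48) − (24.80−17.76) = 11.49 − 7.04 = 4.45; fold change = 2^-4.45 = 0.046
YOL360W: ΔΔCt = (26.06−17.48) − (25.69−17.76) = 8.58 − 7.93 = 0.65; fold change = 2^-0.65 = 0.637
YML093W has the largest |ΔΔCt| = 4.45.

0.046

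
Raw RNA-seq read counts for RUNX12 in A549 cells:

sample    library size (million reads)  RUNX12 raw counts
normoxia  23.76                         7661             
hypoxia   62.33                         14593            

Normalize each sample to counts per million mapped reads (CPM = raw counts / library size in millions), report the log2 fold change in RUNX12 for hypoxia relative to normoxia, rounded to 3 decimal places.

-0.462

CPM(normoxia) = 7661 / 23.76 = 322.4327
CPM(hypoxia) = 14593 / 62.33 = 234.1248
Fold change = 234.1248 / 322.4327 = 0.72612
log2(0.72612) = -0.4617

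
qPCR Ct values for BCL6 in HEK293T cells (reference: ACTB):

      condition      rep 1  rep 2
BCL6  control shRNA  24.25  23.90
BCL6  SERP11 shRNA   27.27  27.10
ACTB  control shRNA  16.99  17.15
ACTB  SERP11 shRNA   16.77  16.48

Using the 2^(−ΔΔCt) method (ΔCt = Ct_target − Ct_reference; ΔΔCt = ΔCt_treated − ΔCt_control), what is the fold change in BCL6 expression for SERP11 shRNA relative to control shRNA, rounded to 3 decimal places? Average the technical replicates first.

0.085

Mean Ct: BCL6 control shRNA 24.075; BCL6 SERP11 shRNA 27.185; ACTB control shRNA 17.070; ACTB SERP11 shRNA 16.625
ΔCt(control shRNA) = 24.075 − 17.070 = 7.005
ΔCt(SERP11 shRNA) = 27.185 − 16.625 = 10.560
ΔΔCt = 10.560 − 7.005 = 3.555
Fold change = 2^(−3.555) = 0.0851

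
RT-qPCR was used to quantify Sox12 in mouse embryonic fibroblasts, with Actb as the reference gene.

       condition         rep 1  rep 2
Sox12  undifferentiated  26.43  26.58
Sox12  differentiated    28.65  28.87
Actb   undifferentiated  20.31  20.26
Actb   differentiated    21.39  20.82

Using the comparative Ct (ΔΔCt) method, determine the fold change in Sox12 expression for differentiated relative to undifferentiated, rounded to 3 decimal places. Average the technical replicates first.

0.370

Mean Ct: Sox12 undifferentiated 26.505; Sox12 differentiated 28.760; Actb undifferentiated 20.285; Actb differentiated 21.105
ΔCt(undifferentiated) = 26.505 − 20.285 = 6.220
ΔCt(differentiated) = 28.760 − 21.105 = 7.655
ΔΔCt = 7.655 − 6.220 = 1.435
Fold change = 2^(−1.435) = 0.3698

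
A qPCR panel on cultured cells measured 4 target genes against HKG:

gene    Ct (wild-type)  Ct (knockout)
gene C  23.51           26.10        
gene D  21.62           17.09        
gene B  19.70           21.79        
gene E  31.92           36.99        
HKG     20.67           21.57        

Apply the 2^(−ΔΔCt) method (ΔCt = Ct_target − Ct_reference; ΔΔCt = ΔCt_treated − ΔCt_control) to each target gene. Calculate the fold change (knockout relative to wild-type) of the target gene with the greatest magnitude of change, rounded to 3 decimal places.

43.111

gene C: ΔΔCt = (26.10−21.57) − (23.51−20.67) = 4.53 − 2.84 = 1.69; fold change = 2^-1.69 = 0.310
gene D: ΔΔCt = (17.09−21.57) − (21.62−20.67) = -4.48 − 0.95 = -5.43; fold change = 2^5.43 = 43.111
gene B: ΔΔCt = (21.79−21.57) − (19.70−20.67) = 0.22 − (-0.97) = 1.19; fold change = 2^-1.19 = 0.438
gene E: ΔΔCt = (36.99−21.57) − (31.92−20.67) = 15.42 − 11.25 = 4.17; fold change = 2^-4.17 = 0.056
gene D has the largest |ΔΔCt| = 5.43.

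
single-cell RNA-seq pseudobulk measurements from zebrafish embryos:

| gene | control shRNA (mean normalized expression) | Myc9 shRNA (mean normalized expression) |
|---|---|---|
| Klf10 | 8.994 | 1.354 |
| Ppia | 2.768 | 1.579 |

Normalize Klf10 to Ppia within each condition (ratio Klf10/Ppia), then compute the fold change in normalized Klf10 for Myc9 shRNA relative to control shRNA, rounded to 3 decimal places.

Klf10/Ppia (control shRNA) = 8.994 / 2.768 = 3.2493
Klf10/Ppia (Myc9 shRNA) = 1.354 / 1.579 = 0.8575
Fold change = 0.8575 / 3.2493 = 0.2639

0.264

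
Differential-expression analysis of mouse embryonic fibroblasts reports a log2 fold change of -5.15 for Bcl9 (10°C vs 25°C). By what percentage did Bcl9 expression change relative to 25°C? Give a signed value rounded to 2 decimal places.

-97.18%

Fold change = 2^(-5.15) = 0.0282
Percent change = (FC − 1) × 100% = (0.0282 − 1) × 100 = -97.18%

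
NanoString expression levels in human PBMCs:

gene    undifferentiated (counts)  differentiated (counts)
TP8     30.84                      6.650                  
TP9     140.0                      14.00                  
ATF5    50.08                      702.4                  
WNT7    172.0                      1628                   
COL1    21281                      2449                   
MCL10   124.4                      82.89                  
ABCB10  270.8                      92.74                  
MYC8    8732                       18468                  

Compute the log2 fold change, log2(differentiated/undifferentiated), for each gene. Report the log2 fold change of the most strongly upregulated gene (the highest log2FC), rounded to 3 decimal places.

3.810

log2(6.650/30.84) = -2.213  (TP8)
log2(14.00/140.0) = -3.322  (TP9)
log2(702.4/50.08) = 3.810  (ATF5)
log2(1628/172.0) = 3.243  (WNT7)
log2(2449/21281) = -3.119  (COL1)
log2(82.89/124.4) = -0.586  (MCL10)
log2(92.74/270.8) = -1.546  (ABCB10)
log2(18468/8732) = 1.081  (MYC8)
ATF5 is most strongly upregulated.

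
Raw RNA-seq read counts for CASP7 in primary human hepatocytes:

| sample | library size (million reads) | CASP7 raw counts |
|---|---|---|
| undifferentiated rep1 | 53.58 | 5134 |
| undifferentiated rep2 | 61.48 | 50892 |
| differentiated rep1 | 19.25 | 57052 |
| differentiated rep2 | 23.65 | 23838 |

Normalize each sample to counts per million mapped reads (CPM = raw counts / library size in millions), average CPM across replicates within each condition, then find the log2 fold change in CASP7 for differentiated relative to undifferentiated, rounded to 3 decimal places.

CPM(undifferentiated rep1) = 5134 / 53.58 = 95.8193
CPM(undifferentiated rep2) = 50892 / 61.48 = 827.7814
CPM(differentiated rep1) = 57052 / 19.25 = 2963.7403
CPM(differentiated rep2) = 23838 / 23.65 = 1007.9493
mean CPM(undifferentiated) = 461.8004; mean CPM(differentiated) = 1985.8448
Fold change = 1985.8448 / 461.8004 = 4.30022
log2(4.30022) = 2.1044

2.104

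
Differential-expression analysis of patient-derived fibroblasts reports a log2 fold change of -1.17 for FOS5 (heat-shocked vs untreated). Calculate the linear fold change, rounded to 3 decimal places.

0.444

Fold change = 2^(-1.17) = 0.4444
That is, FOS5 drops to 44.4% of the untreated level.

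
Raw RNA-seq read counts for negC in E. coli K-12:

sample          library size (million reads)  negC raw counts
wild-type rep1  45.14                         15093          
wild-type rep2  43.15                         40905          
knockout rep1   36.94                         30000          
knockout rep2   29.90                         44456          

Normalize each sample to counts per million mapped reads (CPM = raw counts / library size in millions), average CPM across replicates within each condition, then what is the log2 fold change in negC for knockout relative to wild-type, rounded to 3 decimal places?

CPM(wild-type rep1) = 15093 / 45.14 = 334.3598
CPM(wild-type rep2) = 40905 / 43.15 = 947.9722
CPM(knockout rep1) = 30000 / 36.94 = 812.1278
CPM(knockout rep2) = 44456 / 29.90 = 1486.8227
mean CPM(wild-type) = 641.1660; mean CPM(knockout) = 1149.4753
Fold change = 1149.4753 / 641.1660 = 1.79279
log2(1.79279) = 0.8422

0.842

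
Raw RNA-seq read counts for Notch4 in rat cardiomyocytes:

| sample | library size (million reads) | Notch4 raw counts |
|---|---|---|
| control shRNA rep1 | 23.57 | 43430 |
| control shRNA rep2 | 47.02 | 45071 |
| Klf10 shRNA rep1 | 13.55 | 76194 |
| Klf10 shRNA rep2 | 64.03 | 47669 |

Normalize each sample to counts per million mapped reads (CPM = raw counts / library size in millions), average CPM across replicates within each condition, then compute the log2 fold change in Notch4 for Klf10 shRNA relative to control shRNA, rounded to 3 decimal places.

1.185

CPM(control shRNA rep1) = 43430 / 23.57 = 1842.5965
CPM(control shRNA rep2) = 45071 / 47.02 = 958.5496
CPM(Klf10 shRNA rep1) = 76194 / 13.55 = 5623.1734
CPM(Klf10 shRNA rep2) = 47669 / 64.03 = 744.4792
mean CPM(control shRNA) = 1400.5730; mean CPM(Klf10 shRNA) = 3183.8263
Fold change = 3183.8263 / 1400.5730 = 2.27323
log2(2.27323) = 1.1847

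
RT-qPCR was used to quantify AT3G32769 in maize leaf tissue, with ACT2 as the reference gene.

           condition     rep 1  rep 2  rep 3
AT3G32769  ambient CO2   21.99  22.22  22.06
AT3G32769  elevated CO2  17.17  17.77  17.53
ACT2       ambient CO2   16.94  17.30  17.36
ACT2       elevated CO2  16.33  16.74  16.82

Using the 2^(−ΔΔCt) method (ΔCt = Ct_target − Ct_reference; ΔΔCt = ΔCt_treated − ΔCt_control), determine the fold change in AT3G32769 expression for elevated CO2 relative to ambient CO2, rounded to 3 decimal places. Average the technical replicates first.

16.336

Mean Ct: AT3G32769 ambient CO2 22.090; AT3G32769 elevated CO2 17.490; ACT2 ambient CO2 17.200; ACT2 elevated CO2 16.630
ΔCt(ambient CO2) = 22.090 − 17.200 = 4.890
ΔCt(elevated CO2) = 17.490 − 16.630 = 0.860
ΔΔCt = 0.860 − 4.890 = -4.030
Fold change = 2^(−(-4.030)) = 2^4.030 = 16.3362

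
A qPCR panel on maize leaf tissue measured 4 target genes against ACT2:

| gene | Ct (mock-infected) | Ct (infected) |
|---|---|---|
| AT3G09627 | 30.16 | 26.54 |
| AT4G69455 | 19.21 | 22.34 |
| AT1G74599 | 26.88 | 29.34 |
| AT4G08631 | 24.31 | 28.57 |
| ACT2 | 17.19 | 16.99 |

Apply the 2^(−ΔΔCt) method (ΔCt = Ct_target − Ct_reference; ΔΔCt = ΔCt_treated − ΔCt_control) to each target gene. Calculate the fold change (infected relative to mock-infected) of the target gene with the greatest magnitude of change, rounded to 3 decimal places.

0.045

AT3G09627: ΔΔCt = (26.54−16.99) − (30.16−17.19) = 9.55 − 12.97 = -3.42; fold change = 2^3.42 = 10.703
AT4G69455: ΔΔCt = (22.34−16.99) − (19.21−17.19) = 5.35 − 2.02 = 3.33; fold change = 2^-3.33 = 0.099
AT1G74599: ΔΔCt = (29.34−16.99) − (26.88−17.19) = 12.35 − 9.69 = 2.66; fold change = 2^-2.66 = 0.158
AT4G08631: ΔΔCt = (28.57−16.99) − (24.31−17.19) = 11.58 − 7.12 = 4.46; fold change = 2^-4.46 = 0.045
AT4G08631 has the largest |ΔΔCt| = 4.46.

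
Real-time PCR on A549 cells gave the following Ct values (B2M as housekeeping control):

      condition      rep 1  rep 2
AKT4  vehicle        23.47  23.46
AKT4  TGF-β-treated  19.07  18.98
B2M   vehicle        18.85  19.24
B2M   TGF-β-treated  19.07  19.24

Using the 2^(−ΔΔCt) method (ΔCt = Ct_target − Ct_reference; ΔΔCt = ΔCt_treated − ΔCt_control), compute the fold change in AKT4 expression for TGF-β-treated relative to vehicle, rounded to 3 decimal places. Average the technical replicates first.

23.425

Mean Ct: AKT4 vehicle 23.465; AKT4 TGF-β-treated 19.025; B2M vehicle 19.045; B2M TGF-β-treated 19.155
ΔCt(vehicle) = 23.465 − 19.045 = 4.420
ΔCt(TGF-β-treated) = 19.025 − 19.155 = -0.130
ΔΔCt = -0.130 − 4.420 = -4.550
Fold change = 2^(−(-4.550)) = 2^4.550 = 23.4254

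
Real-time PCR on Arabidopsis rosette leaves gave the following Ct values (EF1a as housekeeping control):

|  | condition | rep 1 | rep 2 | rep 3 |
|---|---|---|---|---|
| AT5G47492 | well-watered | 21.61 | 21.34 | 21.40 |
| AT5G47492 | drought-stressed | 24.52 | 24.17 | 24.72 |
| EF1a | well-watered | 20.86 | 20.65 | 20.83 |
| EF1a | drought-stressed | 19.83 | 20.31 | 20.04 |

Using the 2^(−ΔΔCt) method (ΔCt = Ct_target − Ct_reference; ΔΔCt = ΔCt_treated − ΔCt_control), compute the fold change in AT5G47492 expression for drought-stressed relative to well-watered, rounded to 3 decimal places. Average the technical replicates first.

0.075

Mean Ct: AT5G47492 well-watered 21.450; AT5G47492 drought-stressed 24.470; EF1a well-watered 20.780; EF1a drought-stressed 20.060
ΔCt(well-watered) = 21.450 − 20.780 = 0.670
ΔCt(drought-stressed) = 24.470 − 20.060 = 4.410
ΔΔCt = 4.410 − 0.670 = 3.740
Fold change = 2^(−3.740) = 0.0748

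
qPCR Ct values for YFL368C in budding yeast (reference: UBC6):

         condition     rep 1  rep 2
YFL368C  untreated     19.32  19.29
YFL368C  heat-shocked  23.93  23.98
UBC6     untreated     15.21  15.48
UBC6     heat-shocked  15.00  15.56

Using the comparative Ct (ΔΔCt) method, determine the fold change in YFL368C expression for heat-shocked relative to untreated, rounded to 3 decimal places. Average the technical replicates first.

0.038

Mean Ct: YFL368C untreated 19.305; YFL368C heat-shocked 23.955; UBC6 untreated 15.345; UBC6 heat-shocked 15.280
ΔCt(untreated) = 19.305 − 15.345 = 3.960
ΔCt(heat-shocked) = 23.955 − 15.280 = 8.675
ΔΔCt = 8.675 − 3.960 = 4.715
Fold change = 2^(−4.715) = 0.0381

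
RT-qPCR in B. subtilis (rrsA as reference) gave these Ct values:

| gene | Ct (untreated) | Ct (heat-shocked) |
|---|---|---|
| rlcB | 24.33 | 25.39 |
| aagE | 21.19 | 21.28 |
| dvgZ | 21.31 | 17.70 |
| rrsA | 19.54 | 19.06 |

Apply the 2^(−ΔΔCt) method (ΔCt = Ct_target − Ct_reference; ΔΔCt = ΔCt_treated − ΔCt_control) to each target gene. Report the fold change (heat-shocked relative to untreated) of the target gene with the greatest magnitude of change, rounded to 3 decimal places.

rlcB: ΔΔCt = (25.39−19.06) − (24.33−19.54) = 6.33 − 4.79 = 1.54; fold change = 2^-1.54 = 0.344
aagE: ΔΔCt = (21.28−19.06) − (21.19−19.54) = 2.22 − 1.65 = 0.57; fold change = 2^-0.57 = 0.674
dvgZ: ΔΔCt = (17.70−19.06) − (21.31−19.54) = -1.36 − 1.77 = -3.13; fold change = 2^3.13 = 8.754
dvgZ has the largest |ΔΔCt| = 3.13.

8.754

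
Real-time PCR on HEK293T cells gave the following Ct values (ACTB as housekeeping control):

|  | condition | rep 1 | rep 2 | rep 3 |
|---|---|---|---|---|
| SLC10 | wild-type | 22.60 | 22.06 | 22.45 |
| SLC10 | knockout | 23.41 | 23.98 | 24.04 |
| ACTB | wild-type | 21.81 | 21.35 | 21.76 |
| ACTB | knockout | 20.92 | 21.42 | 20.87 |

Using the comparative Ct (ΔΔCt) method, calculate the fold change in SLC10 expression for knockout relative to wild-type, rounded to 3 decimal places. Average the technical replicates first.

0.248

Mean Ct: SLC10 wild-type 22.370; SLC10 knockout 23.810; ACTB wild-type 21.640; ACTB knockout 21.070
ΔCt(wild-type) = 22.370 − 21.640 = 0.730
ΔCt(knockout) = 23.810 − 21.070 = 2.740
ΔΔCt = 2.740 − 0.730 = 2.010
Fold change = 2^(−2.010) = 0.2483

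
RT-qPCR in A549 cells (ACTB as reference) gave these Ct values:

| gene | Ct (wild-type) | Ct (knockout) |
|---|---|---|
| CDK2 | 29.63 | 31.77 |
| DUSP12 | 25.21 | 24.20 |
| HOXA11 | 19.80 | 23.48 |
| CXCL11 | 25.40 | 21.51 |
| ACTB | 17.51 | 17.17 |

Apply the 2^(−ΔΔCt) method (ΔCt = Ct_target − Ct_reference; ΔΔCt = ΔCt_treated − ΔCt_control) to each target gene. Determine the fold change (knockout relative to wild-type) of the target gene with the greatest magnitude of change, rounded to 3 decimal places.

CDK2: ΔΔCt = (31.77−17.17) − (29.63−17.51) = 14.60 − 12.12 = 2.48; fold change = 2^-2.48 = 0.179
DUSP12: ΔΔCt = (24.20−17.17) − (25.21−17.51) = 7.03 − 7.70 = -0.67; fold change = 2^0.67 = 1.591
HOXA11: ΔΔCt = (23.48−17.17) − (19.80−17.51) = 6.31 − 2.29 = 4.02; fold change = 2^-4.02 = 0.062
CXCL11: ΔΔCt = (21.51−17.17) − (25.40−17.51) = 4.34 − 7.89 = -3.55; fold change = 2^3.55 = 11.713
HOXA11 has the largest |ΔΔCt| = 4.02.

0.062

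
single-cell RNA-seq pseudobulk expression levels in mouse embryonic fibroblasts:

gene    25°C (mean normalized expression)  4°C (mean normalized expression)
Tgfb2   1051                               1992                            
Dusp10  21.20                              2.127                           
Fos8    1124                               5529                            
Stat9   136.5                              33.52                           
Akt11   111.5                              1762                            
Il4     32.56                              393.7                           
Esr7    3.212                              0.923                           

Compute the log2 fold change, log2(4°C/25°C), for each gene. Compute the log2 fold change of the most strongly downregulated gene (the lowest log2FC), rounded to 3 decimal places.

-3.317

log2(1992/1051) = 0.922  (Tgfb2)
log2(2.127/21.20) = -3.317  (Dusp10)
log2(5529/1124) = 2.298  (Fos8)
log2(33.52/136.5) = -2.026  (Stat9)
log2(1762/111.5) = 3.982  (Akt11)
log2(393.7/32.56) = 3.596  (Il4)
log2(0.923/3.212) = -1.799  (Esr7)
Dusp10 is most strongly downregulated.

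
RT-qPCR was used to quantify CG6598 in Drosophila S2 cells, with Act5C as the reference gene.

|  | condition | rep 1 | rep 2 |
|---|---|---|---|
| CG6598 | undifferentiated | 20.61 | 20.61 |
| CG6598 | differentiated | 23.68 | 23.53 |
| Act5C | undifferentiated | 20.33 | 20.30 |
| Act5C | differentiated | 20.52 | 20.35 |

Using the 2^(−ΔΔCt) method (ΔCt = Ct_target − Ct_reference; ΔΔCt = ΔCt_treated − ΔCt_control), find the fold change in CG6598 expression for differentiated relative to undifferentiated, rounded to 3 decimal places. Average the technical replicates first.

0.136

Mean Ct: CG6598 undifferentiated 20.610; CG6598 differentiated 23.605; Act5C undifferentiated 20.315; Act5C differentiated 20.435
ΔCt(undifferentiated) = 20.610 − 20.315 = 0.295
ΔCt(differentiated) = 23.605 − 20.435 = 3.170
ΔΔCt = 3.170 − 0.295 = 2.875
Fold change = 2^(−2.875) = 0.1363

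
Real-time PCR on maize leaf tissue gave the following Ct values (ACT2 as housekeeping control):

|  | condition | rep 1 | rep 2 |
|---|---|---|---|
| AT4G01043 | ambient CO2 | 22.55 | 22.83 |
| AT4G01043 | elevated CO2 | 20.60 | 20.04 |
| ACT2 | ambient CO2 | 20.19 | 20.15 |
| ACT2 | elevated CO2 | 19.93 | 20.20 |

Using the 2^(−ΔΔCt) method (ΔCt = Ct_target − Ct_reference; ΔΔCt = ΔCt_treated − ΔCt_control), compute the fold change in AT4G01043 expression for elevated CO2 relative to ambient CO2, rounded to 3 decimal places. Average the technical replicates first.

Mean Ct: AT4G01043 ambient CO2 22.690; AT4G01043 elevated CO2 20.320; ACT2 ambient CO2 20.170; ACT2 elevated CO2 20.065
ΔCt(ambient CO2) = 22.690 − 20.170 = 2.520
ΔCt(elevated CO2) = 20.320 − 20.065 = 0.255
ΔΔCt = 0.255 − 2.520 = -2.265
Fold change = 2^(−(-2.265)) = 2^2.265 = 4.8065

4.807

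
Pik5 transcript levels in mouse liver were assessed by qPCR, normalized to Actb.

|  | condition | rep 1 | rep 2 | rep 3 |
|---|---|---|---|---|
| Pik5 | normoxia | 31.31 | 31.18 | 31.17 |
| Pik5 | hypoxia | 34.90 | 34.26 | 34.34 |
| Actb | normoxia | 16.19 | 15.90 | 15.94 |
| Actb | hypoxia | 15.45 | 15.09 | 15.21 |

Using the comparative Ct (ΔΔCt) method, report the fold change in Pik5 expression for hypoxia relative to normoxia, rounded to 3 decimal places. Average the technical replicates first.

Mean Ct: Pik5 normoxia 31.220; Pik5 hypoxia 34.500; Actb normoxia 16.010; Actb hypoxia 15.250
ΔCt(normoxia) = 31.220 − 16.010 = 15.210
ΔCt(hypoxia) = 34.500 − 15.250 = 19.250
ΔΔCt = 19.250 − 15.210 = 4.040
Fold change = 2^(−4.040) = 0.0608

0.061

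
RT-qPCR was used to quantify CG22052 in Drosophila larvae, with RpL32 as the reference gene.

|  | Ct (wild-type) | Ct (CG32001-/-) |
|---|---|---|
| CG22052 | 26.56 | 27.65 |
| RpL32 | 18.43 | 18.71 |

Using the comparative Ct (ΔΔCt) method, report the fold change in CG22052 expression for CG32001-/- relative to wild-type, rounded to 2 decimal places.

ΔCt(wild-type) = 26.560 − 18.430 = 8.130
ΔCt(CG32001-/-) = 27.650 − 18.710 = 8.940
ΔΔCt = 8.940 − 8.130 = 0.810
Fold change = 2^(−0.810) = 0.570

0.57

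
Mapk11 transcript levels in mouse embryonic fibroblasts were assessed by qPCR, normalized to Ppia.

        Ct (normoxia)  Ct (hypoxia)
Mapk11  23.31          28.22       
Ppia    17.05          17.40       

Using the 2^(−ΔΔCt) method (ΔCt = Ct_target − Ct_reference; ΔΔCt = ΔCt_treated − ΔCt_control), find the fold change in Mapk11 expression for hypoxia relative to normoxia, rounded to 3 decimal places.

0.042

ΔCt(normoxia) = 23.310 − 17.050 = 6.260
ΔCt(hypoxia) = 28.220 − 17.400 = 10.820
ΔΔCt = 10.820 − 6.260 = 4.560
Fold change = 2^(−4.560) = 0.0424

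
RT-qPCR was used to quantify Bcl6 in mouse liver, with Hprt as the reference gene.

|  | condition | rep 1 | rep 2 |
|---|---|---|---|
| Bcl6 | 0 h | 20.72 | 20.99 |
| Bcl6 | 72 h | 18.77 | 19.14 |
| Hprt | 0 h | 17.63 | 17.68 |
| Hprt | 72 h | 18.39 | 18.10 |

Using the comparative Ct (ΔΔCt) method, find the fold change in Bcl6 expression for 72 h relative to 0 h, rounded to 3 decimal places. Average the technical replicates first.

5.618

Mean Ct: Bcl6 0 h 20.855; Bcl6 72 h 18.955; Hprt 0 h 17.655; Hprt 72 h 18.245
ΔCt(0 h) = 20.855 − 17.655 = 3.200
ΔCt(72 h) = 18.955 − 18.245 = 0.710
ΔΔCt = 0.710 − 3.200 = -2.490
Fold change = 2^(−(-2.490)) = 2^2.490 = 5.6178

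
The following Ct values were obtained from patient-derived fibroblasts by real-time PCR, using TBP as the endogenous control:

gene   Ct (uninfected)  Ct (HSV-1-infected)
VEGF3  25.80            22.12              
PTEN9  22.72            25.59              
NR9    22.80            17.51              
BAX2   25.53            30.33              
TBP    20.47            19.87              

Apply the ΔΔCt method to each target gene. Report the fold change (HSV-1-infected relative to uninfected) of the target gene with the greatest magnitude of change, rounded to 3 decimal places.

VEGF3: ΔΔCt = (22.12−19.87) − (25.80−20.47) = 2.25 − 5.33 = -3.08; fold change = 2^3.08 = 8.456
PTEN9: ΔΔCt = (25.59−19.87) − (22.72−20.47) = 5.72 − 2.25 = 3.47; fold change = 2^-3.47 = 0.090
NR9: ΔΔCt = (17.51−19.87) − (22.80−20.47) = -2.36 − 2.33 = -4.69; fold change = 2^4.69 = 25.813
BAX2: ΔΔCt = (30.33−19.87) − (25.53−20.47) = 10.46 − 5.06 = 5.40; fold change = 2^-5.40 = 0.024
BAX2 has the largest |ΔΔCt| = 5.40.

0.024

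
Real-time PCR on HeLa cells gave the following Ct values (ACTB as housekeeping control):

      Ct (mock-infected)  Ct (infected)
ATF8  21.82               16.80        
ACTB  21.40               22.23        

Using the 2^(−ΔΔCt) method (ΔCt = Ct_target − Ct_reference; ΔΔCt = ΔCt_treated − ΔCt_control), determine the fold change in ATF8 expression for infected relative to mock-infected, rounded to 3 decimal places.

57.680

ΔCt(mock-infected) = 21.820 − 21.400 = 0.420
ΔCt(infected) = 16.800 − 22.230 = -5.430
ΔΔCt = -5.430 − 0.420 = -5.850
Fold change = 2^(−(-5.850)) = 2^5.850 = 57.6800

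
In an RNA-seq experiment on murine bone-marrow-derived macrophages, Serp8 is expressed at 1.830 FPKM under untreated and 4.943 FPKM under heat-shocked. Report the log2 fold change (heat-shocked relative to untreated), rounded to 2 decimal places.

1.43

Fold change = 4.943 / 1.830 = 2.7011
log2(2.7011) = 1.434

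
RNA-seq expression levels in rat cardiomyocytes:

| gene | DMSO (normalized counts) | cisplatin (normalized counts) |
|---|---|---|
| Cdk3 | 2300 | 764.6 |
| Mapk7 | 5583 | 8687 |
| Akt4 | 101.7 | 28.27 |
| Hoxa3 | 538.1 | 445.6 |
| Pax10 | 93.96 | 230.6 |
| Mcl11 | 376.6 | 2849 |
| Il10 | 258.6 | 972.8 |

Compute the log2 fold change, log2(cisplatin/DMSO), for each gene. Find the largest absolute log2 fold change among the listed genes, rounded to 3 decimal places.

2.919

log2(764.6/2300) = -1.589  (Cdk3)
log2(8687/5583) = 0.638  (Mapk7)
log2(28.27/101.7) = -1.847  (Akt4)
log2(445.6/538.1) = -0.272  (Hoxa3)
log2(230.6/93.96) = 1.295  (Pax10)
log2(2849/376.6) = 2.919  (Mcl11)
log2(972.8/258.6) = 1.911  (Il10)
The largest magnitude belongs to Mcl11.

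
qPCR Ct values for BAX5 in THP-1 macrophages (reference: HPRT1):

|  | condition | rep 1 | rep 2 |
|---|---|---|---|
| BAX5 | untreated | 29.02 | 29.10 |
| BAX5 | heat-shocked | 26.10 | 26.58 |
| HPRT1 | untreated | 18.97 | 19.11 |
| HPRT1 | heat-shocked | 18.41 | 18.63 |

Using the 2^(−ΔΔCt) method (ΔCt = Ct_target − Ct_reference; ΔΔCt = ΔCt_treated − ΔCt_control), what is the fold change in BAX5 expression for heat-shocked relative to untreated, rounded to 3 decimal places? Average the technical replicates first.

4.595

Mean Ct: BAX5 untreated 29.060; BAX5 heat-shocked 26.340; HPRT1 untreated 19.040; HPRT1 heat-shocked 18.520
ΔCt(untreated) = 29.060 − 19.040 = 10.020
ΔCt(heat-shocked) = 26.340 − 18.520 = 7.820
ΔΔCt = 7.820 − 10.020 = -2.200
Fold change = 2^(−(-2.200)) = 2^2.200 = 4.5948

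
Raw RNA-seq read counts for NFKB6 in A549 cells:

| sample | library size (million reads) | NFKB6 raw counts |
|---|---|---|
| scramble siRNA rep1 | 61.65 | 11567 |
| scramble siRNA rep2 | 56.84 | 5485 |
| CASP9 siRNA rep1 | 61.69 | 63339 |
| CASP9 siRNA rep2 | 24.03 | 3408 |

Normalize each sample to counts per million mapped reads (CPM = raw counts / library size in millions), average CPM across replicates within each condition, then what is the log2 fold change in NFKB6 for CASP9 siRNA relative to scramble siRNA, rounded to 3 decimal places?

CPM(scramble siRNA rep1) = 11567 / 61.65 = 187.6237
CPM(scramble siRNA rep2) = 5485 / 56.84 = 96.4989
CPM(CASP9 siRNA rep1) = 63339 / 61.69 = 1026.7304
CPM(CASP9 siRNA rep2) = 3408 / 24.03 = 141.8227
mean CPM(scramble siRNA) = 142.0613; mean CPM(CASP9 siRNA) = 584.2766
Fold change = 584.2766 / 142.0613 = 4.11285
log2(4.11285) = 2.0401

2.040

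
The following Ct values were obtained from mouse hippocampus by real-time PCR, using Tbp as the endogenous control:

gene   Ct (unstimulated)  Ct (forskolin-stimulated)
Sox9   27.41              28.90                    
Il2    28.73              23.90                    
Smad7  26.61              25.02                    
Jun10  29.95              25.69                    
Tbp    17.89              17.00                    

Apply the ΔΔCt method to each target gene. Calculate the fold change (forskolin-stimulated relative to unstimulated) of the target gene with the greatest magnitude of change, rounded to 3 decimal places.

15.348

Sox9: ΔΔCt = (28.90−17.00) − (27.41−17.89) = 11.90 − 9.52 = 2.38; fold change = 2^-2.38 = 0.192
Il2: ΔΔCt = (23.90−17.00) − (28.73−17.89) = 6.90 − 10.84 = -3.94; fold change = 2^3.94 = 15.348
Smad7: ΔΔCt = (25.02−17.00) − (26.61−17.89) = 8.02 − 8.72 = -0.70; fold change = 2^0.70 = 1.625
Jun10: ΔΔCt = (25.69−17.00) − (29.95−17.89) = 8.69 − 12.06 = -3.37; fold change = 2^3.37 = 10.339
Il2 has the largest |ΔΔCt| = 3.94.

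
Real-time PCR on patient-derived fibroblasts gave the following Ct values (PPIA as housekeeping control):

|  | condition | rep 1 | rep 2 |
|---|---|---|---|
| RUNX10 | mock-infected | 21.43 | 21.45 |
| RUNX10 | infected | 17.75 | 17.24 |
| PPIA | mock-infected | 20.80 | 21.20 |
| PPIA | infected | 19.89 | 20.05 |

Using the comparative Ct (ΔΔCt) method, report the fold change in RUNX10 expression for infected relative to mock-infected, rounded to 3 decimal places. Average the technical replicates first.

7.542

Mean Ct: RUNX10 mock-infected 21.440; RUNX10 infected 17.495; PPIA mock-infected 21.000; PPIA infected 19.970
ΔCt(mock-infected) = 21.440 − 21.000 = 0.440
ΔCt(infected) = 17.495 − 19.970 = -2.475
ΔΔCt = -2.475 − 0.440 = -2.915
Fold change = 2^(−(-2.915)) = 2^2.915 = 7.5423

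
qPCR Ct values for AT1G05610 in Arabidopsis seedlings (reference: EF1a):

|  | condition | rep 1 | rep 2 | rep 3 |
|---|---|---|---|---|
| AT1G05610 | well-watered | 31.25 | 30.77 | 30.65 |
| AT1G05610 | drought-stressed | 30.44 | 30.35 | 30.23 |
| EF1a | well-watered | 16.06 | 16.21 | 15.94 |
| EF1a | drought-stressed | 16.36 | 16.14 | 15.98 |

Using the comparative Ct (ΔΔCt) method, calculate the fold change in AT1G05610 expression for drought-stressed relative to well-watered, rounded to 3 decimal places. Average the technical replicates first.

1.558

Mean Ct: AT1G05610 well-watered 30.890; AT1G05610 drought-stressed 30.340; EF1a well-watered 16.070; EF1a drought-stressed 16.160
ΔCt(well-watered) = 30.890 − 16.070 = 14.820
ΔCt(drought-stressed) = 30.340 − 16.160 = 14.180
ΔΔCt = 14.180 − 14.820 = -0.640
Fold change = 2^(−(-0.640)) = 2^0.640 = 1.5583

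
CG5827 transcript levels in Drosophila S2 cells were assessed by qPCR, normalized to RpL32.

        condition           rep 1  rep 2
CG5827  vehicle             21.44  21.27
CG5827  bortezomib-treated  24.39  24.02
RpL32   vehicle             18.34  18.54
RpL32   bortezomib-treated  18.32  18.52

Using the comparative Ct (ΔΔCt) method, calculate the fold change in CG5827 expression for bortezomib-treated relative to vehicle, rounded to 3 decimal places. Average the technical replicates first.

Mean Ct: CG5827 vehicle 21.355; CG5827 bortezomib-treated 24.205; RpL32 vehicle 18.440; RpL32 bortezomib-treated 18.420
ΔCt(vehicle) = 21.355 − 18.440 = 2.915
ΔCt(bortezomib-treated) = 24.205 − 18.420 = 5.785
ΔΔCt = 5.785 − 2.915 = 2.870
Fold change = 2^(−2.870) = 0.1368

0.137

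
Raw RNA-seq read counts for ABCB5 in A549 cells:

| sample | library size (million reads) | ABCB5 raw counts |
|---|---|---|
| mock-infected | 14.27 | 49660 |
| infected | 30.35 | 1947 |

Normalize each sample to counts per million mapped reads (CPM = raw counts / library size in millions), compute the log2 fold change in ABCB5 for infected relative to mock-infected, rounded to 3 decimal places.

-5.761

CPM(mock-infected) = 49660 / 14.27 = 3480.0280
CPM(infected) = 1947 / 30.35 = 64.1516
Fold change = 64.1516 / 3480.0280 = 0.01843
log2(0.01843) = -5.7615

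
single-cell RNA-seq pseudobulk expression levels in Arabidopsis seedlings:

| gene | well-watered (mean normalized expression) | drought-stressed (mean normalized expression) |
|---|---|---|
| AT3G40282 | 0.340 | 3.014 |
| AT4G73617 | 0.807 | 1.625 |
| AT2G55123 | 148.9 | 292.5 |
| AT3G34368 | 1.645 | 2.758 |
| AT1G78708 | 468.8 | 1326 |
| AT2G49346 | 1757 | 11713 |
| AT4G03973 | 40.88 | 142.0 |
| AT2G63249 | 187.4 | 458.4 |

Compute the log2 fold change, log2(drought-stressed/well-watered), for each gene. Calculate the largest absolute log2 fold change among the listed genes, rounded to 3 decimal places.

log2(3.014/0.340) = 3.148  (AT3G40282)
log2(1.625/0.807) = 1.010  (AT4G73617)
log2(292.5/148.9) = 0.974  (AT2G55123)
log2(2.758/1.645) = 0.746  (AT3G34368)
log2(1326/468.8) = 1.500  (AT1G78708)
log2(11713/1757) = 2.737  (AT2G49346)
log2(142.0/40.88) = 1.796  (AT4G03973)
log2(458.4/187.4) = 1.290  (AT2G63249)
The largest magnitude belongs to AT3G40282.

3.148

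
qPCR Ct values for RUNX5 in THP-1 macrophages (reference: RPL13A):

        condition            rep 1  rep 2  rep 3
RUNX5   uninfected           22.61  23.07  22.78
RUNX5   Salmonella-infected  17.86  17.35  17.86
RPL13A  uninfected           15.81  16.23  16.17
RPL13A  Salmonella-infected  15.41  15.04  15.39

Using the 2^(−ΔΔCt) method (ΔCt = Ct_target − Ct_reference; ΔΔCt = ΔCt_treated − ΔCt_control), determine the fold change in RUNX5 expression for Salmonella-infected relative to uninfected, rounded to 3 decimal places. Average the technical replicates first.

20.252

Mean Ct: RUNX5 uninfected 22.820; RUNX5 Salmonella-infected 17.690; RPL13A uninfected 16.070; RPL13A Salmonella-infected 15.280
ΔCt(uninfected) = 22.820 − 16.070 = 6.750
ΔCt(Salmonella-infected) = 17.690 − 15.280 = 2.410
ΔΔCt = 2.410 − 6.750 = -4.340
Fold change = 2^(−(-4.340)) = 2^4.340 = 20.2521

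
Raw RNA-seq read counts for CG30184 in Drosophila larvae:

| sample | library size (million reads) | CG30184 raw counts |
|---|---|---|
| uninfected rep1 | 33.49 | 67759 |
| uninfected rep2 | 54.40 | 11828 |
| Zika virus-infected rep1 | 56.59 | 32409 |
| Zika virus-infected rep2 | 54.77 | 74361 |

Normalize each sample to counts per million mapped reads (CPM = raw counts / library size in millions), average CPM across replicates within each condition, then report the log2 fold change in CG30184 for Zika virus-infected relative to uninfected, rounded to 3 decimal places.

CPM(uninfected rep1) = 67759 / 33.49 = 2023.2607
CPM(uninfected rep2) = 11828 / 54.40 = 217.4265
CPM(Zika virus-infected rep1) = 32409 / 56.59 = 572.6984
CPM(Zika virus-infected rep2) = 74361 / 54.77 = 1357.6958
mean CPM(uninfected) = 1120.3436; mean CPM(Zika virus-infected) = 965.1971
Fold change = 965.1971 / 1120.3436 = 0.86152
log2(0.86152) = -0.2150

-0.215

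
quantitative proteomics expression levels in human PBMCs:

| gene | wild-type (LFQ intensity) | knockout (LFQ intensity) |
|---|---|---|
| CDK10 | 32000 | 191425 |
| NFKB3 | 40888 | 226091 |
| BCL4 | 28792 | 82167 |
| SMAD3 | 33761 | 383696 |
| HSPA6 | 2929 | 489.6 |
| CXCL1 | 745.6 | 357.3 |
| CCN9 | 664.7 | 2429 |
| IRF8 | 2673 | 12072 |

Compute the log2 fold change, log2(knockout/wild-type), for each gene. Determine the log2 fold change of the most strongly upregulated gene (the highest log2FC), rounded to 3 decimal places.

log2(191425/32000) = 2.581  (CDK10)
log2(226091/40888) = 2.467  (NFKB3)
log2(82167/28792) = 1.513  (BCL4)
log2(383696/33761) = 3.507  (SMAD3)
log2(489.6/2929) = -2.581  (HSPA6)
log2(357.3/745.6) = -1.061  (CXCL1)
log2(2429/664.7) = 1.870  (CCN9)
log2(12072/2673) = 2.175  (IRF8)
SMAD3 is most strongly upregulated.

3.507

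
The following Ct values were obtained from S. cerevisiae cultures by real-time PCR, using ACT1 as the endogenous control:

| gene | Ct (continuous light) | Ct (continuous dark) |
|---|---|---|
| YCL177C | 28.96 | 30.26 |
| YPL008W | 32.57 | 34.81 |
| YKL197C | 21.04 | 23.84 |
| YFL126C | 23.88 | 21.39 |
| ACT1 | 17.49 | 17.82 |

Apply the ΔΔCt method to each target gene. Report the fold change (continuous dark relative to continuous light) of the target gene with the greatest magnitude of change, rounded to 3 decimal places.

7.062

YCL177C: ΔΔCt = (30.26−17.82) − (28.96−17.49) = 12.44 − 11.47 = 0.97; fold change = 2^-0.97 = 0.511
YPL008W: ΔΔCt = (34.81−17.82) − (32.57−17.49) = 16.99 − 15.08 = 1.91; fold change = 2^-1.91 = 0.266
YKL197C: ΔΔCt = (23.84−17.82) − (21.04−17.49) = 6.02 − 3.55 = 2.47; fold change = 2^-2.47 = 0.180
YFL126C: ΔΔCt = (21.39−17.82) − (23.88−17.49) = 3.57 − 6.39 = -2.82; fold change = 2^2.82 = 7.062
YFL126C has the largest |ΔΔCt| = 2.82.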